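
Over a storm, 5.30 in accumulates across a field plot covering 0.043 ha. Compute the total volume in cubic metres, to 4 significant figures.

57.89 cubic metres

Depth: 5.30 in × 25.4 = 134.62 mm.
Area: 0.043 ha = 430 m².
1 mm over 1 m² is 1 L, so volume = 134.62 × 430 = 57886.6 L = 57.89 m³.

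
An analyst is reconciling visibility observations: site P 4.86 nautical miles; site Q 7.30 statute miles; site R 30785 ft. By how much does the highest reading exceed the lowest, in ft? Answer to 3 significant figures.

site P: 4.86 nmi = 29529.92 ft.
site Q: 7.30 SM = 38544.00 ft.
Spread: 38544.00 − 29529.92 = 9010 ft.

9010 ft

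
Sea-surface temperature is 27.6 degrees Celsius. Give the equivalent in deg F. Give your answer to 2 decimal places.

81.68 °F

°F = °C × 9/5 + 32 = 27.6 × 1.8 + 32 = 81.68 °F.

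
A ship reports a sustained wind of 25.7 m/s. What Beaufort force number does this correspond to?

Beaufort force 10

25.7 m/s lies in the Beaufort 10 band (storm, 24.5–28.4 m/s).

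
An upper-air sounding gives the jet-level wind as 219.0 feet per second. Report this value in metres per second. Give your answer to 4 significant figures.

66.75 m/s

1 ft/s = 0.3048 m/s, so 219.0 × 0.3048 = 66.75 m/s.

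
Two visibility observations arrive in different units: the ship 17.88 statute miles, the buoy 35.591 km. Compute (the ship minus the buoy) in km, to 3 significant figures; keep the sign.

the ship: 17.88 SM = 28.7751 km.
Difference: 28.7751 − 35.5910 = -6.82 km.

-6.82 km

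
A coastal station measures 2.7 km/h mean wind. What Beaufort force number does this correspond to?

Beaufort force 1

2.7 km/h = 0.8 m/s, which is Beaufort 1 (light air, 0.3–1.5 m/s).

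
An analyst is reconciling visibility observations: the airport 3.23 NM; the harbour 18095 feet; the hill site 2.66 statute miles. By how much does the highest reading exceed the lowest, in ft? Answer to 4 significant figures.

5581 ft

the airport: 3.23 nmi = 19625.85 ft.
the hill site: 2.66 SM = 14044.80 ft.
Spread: 19625.85 − 14044.80 = 5581 ft.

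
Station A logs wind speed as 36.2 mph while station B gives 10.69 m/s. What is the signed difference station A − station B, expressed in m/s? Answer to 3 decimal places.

5.493 m/s

station A: 36.2 mph = 16.18285 m/s.
Difference: 16.18285 − 10.69000 = 5.493 m/s.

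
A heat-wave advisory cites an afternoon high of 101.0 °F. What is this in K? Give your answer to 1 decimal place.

311.5 K

First to °C: 38.33 °C.
Then to K: 311.5 K.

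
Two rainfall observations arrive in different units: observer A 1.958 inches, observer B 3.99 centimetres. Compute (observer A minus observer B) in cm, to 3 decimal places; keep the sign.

0.983 cm

observer A: 1.958 in = 4.97332 cm.
Difference: 4.97332 − 3.99000 = 0.983 cm.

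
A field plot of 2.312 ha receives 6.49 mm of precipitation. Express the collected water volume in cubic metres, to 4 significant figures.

Area: 2.312 ha = 23120 m².
1 mm over 1 m² is 1 L, so volume = 6.49 × 23120 = 150048.8 L = 150.0 m³.

150.0 cubic metres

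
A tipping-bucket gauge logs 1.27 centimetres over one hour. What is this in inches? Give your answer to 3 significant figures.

0.500 in

1 cm = 0.393701 in, so 1.27 × 0.393701 = 0.500 in.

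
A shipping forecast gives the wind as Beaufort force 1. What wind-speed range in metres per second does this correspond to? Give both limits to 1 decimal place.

Beaufort 1 (light air) spans 0.3–1.5 m/s.

0.3 to 1.5 m/s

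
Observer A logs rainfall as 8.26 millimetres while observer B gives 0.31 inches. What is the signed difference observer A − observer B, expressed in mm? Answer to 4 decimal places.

observer B: 0.31 in = 7.874000 mm.
Difference: 8.260000 − 7.874000 = 0.3860 mm.

0.3860 mm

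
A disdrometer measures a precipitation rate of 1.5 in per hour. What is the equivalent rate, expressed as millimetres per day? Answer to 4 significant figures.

914.4 mm/day

1.5 in/hour × 25.4 mm/in × 24 hour/day = 914.4 mm/day.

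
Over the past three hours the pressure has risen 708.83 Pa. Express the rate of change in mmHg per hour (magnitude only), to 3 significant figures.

1.77 mmHg per hour

708.83 Pa / 3 h × 0.00750062 mmHg/Pa = 1.77 mmHg/h.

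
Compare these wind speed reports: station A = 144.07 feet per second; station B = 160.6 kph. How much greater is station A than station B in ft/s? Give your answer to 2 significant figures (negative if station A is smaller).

-2.3 ft/s

station B: 160.6 km/h = 146.362 ft/s.
Difference: 144.070 − 146.362 = -2.3 ft/s.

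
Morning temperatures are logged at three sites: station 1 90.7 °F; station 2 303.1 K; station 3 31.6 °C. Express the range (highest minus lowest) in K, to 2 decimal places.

2.66 K

station 1: 90.7 °F = 32.611 °C.
station 2: 303.1 K = 29.950 °C.
Spread: 32.611 − 29.950 = 2.661 °C.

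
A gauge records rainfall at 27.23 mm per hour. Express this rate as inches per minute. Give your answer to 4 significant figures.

27.23 mm/hour × 0.0393701 in/mm × 0.0166667 hour/minute = 0.01787 in/minute.

0.01787 in/minute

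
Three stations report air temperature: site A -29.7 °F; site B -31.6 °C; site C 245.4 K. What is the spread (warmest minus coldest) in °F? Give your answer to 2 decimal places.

11.75 °F

site A: -29.7 °F = -34.278 °C.
site C: 245.4 K = -27.750 °C.
Spread: (-27.750) − (-34.278) = 6.528 °C = 11.75 °F.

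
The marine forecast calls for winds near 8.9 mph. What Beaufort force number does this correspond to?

8.9 mph = 4.0 m/s, which is Beaufort 3 (gentle breeze, 3.4–5.4 m/s).

Beaufort force 3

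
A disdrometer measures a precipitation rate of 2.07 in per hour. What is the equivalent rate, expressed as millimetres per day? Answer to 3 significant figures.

2.07 in/hour × 25.4 mm/in × 24 hour/day = 1260 mm/day.

1260 mm/day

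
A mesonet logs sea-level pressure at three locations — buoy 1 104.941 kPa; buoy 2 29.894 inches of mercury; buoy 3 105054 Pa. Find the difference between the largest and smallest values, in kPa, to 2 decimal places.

3.82 kPa

buoy 2: 29.894 inHg = 101.2327 kPa.
buoy 3: 105054 Pa = 105.0540 kPa.
Spread: 105.0540 − 101.2327 = 3.82 kPa.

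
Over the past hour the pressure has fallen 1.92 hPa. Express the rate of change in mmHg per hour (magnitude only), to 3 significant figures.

1.44 mmHg per hour

1.92 hPa / 1 h × 0.750062 mmHg/hPa = 1.44 mmHg/h.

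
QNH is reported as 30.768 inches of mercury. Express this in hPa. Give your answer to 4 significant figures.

1042 hPa

1 inHg = 33.8639 hPa, so 30.768 × 33.8639 = 1042 hPa.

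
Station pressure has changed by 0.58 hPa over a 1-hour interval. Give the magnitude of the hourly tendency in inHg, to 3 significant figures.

0.0171 inHg per hour

0.58 hPa / 1 h × 0.02953 inHg/hPa = 0.0171 inHg/h.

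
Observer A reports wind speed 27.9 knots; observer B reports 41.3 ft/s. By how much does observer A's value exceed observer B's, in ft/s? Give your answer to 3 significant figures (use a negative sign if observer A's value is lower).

observer A: 27.9 kt = 47.0899 ft/s.
Difference: 47.0899 − 41.3000 = 5.79 ft/s.

5.79 ft/s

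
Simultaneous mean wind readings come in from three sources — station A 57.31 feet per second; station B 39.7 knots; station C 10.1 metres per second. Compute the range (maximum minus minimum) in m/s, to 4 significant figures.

station A: 57.31 ft/s = 17.4681 m/s.
station B: 39.7 kt = 20.4234 m/s.
Spread: 20.4234 − 10.1000 = 10.32 m/s.

10.32 m/s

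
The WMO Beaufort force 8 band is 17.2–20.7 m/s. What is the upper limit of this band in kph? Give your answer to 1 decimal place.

17.2–20.7 m/s × 3.6 = 61.9–74.5 km/h.

74.5 km/h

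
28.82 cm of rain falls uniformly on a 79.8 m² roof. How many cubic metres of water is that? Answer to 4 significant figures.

Depth: 28.82 cm × 10 = 288.2 mm.
1 mm over 1 m² is 1 L, so volume = 288.2 × 79.8 = 22998.36 L = 23.00 m³.

23.00 cubic metres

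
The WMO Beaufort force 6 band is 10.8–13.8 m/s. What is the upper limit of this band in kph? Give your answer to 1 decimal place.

49.7 km/h

10.8–13.8 m/s × 3.6 = 38.9–49.7 km/h.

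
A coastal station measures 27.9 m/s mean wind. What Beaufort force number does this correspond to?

Beaufort force 10

27.9 m/s lies in the Beaufort 10 band (storm, 24.5–28.4 m/s).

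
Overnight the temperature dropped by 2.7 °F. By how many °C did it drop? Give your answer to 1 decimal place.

Converting a difference, only the 9/5 scale factor applies: Δ°C = 2.7 × 0.5556 = 1.5 °C.

1.5 °C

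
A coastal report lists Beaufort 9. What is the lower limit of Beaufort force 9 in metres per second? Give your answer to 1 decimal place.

20.8 m/s

Beaufort 9 (strong gale) spans 20.8–24.4 m/s.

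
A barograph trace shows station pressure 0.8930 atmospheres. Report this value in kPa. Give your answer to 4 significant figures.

1 atm = 101.325 kPa, so 0.8930 × 101.325 = 90.48 kPa.

90.48 kPa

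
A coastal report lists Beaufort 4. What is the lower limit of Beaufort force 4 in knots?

11 kt

Beaufort 4 (moderate breeze) spans 11–16 knots.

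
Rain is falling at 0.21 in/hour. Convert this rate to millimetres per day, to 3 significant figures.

128 mm/day

0.21 in/hour × 25.4 mm/in × 24 hour/day = 128 mm/day.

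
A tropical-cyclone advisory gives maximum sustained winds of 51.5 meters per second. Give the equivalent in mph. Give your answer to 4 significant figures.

115.2 mph

1 m/s = 2.23694 mph, so 51.5 × 2.23694 = 115.2 mph.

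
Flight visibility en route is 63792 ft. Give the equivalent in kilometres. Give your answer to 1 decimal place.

19.4 km

1 ft = 0.0003048 km, so 63792 × 0.0003048 = 19.4 km.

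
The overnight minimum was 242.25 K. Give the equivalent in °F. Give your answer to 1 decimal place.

-23.6 °F

First to °C: -30.90 °C.
Then to °F: -23.6 °F.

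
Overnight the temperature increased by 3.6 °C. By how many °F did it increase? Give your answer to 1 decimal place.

Converting a difference, only the 9/5 scale factor applies: Δ°F = 3.6 × 1.8 = 6.5 °F.

6.5 °F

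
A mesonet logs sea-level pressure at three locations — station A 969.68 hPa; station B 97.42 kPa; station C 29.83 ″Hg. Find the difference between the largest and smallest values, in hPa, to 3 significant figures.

station B: 97.42 kPa = 974.200 hPa.
station C: 29.83 inHg = 1010.160 hPa.
Spread: 1010.160 − 969.680 = 40.5 hPa.

40.5 hPa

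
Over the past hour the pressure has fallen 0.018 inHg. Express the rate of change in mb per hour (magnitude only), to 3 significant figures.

0.610 mb per hour

0.018 inHg / 1 h × 33.8639 mb/inHg = 0.610 mb/h.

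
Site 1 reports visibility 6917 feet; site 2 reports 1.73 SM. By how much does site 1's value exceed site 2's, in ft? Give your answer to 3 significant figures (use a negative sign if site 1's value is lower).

-2220 ft

site 2: 1.73 SM = 9134.40 ft.
Difference: 6917.00 − 9134.40 = -2220 ft.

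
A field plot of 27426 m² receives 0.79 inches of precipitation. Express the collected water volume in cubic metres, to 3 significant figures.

550 cubic metres

Depth: 0.79 in × 25.4 = 20.066 mm.
1 mm over 1 m² is 1 L, so volume = 20.066 × 27426 = 550330.12 L = 550 m³.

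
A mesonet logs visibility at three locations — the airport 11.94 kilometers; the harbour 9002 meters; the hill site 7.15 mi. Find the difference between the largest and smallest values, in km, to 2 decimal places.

2.94 km

the harbour: 9002 m = 9.0020 km.
the hill site: 7.15 SM = 11.5068 km.
Spread: 11.9400 − 9.0020 = 2.94 km.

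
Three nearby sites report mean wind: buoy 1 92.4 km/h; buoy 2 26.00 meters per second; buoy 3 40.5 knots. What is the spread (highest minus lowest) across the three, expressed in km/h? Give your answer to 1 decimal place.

18.6 km/h

buoy 2: 26.00 m/s = 93.600 km/h.
buoy 3: 40.5 kt = 75.006 km/h.
Spread: 93.600 − 75.006 = 18.6 km/h.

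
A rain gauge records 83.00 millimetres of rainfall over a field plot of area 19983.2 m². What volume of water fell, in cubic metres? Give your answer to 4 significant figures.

1 mm over 1 m² is 1 L, so volume = 83 × 19983.2 = 1658605.6 L = 1659 m³.

1659 cubic metres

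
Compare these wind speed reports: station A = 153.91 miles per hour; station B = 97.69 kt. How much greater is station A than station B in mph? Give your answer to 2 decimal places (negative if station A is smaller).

station B: 97.69 kt = 112.4196 mph.
Difference: 153.9100 − 112.4196 = 41.49 mph.

41.49 mph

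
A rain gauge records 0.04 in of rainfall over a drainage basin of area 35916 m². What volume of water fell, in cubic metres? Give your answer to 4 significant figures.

36.49 cubic metres

Depth: 0.04 in × 25.4 = 1.016 mm.
1 mm over 1 m² is 1 L, so volume = 1.016 × 35916 = 36490.656 L = 36.49 m³.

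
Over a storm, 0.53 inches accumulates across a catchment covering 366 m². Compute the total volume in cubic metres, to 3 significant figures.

4.93 cubic metres

Depth: 0.53 in × 25.4 = 13.462 mm.
1 mm over 1 m² is 1 L, so volume = 13.462 × 366 = 4927.092 L = 4.93 m³.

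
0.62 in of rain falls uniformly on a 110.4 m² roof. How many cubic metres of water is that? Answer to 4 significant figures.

1.739 cubic metres

Depth: 0.62 in × 25.4 = 15.748 mm.
1 mm over 1 m² is 1 L, so volume = 15.748 × 110.4 = 1738.5792 L = 1.739 m³.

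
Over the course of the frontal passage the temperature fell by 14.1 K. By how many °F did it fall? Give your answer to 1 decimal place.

25.4 °F

A change of 1 °C equals a change of 1.8 °F: Δ°F = 14.1 × 1.8 = 25.4 °F.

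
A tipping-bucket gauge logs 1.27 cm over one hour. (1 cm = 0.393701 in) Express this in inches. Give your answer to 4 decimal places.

0.5000 in

1 cm = 0.393701 in, so 1.27 × 0.393701 = 0.5000 in.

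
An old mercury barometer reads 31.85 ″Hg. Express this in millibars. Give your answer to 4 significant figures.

1079 mb

1 inHg = 33.8639 mb, so 31.85 × 33.8639 = 1079 mb.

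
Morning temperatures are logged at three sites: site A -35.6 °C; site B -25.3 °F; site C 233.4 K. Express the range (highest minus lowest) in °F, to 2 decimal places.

14.25 °F

site B: -25.3 °F = -31.833 °C.
site C: 233.4 K = -39.750 °C.
Spread: (-31.833) − (-39.750) = 7.917 °C = 14.25 °F.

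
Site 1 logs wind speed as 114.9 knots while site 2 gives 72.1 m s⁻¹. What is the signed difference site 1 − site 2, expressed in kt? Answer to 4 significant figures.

-25.25 kt

site 2: 72.1 m/s = 140.1512 kt.
Difference: 114.9000 − 140.1512 = -25.25 kt.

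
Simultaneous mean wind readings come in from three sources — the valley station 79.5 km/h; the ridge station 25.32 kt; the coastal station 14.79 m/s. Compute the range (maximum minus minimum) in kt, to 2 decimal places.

17.61 kt

the valley station: 79.5 km/h = 42.9266 kt.
the coastal station: 14.79 m/s = 28.7495 kt.
Spread: 42.9266 − 25.3200 = 17.61 kt.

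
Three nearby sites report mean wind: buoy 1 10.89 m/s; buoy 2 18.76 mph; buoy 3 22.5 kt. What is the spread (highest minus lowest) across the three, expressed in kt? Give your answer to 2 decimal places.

buoy 1: 10.89 m/s = 21.1685 kt.
buoy 2: 18.76 mph = 16.3020 kt.
Spread: 22.5000 − 16.3020 = 6.20 kt.

6.20 kt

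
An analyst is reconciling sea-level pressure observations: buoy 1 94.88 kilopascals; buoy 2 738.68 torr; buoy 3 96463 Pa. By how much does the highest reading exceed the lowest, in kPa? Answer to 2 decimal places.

buoy 2: 738.68 mmHg = 98.4826 kPa.
buoy 3: 96463 Pa = 96.4630 kPa.
Spread: 98.4826 − 94.8800 = 3.60 kPa.

3.60 kPa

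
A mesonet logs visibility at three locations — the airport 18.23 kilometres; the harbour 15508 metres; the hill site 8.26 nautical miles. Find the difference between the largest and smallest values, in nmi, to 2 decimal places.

1.58 nmi

the airport: 18.23 km = 9.8434 nmi.
the harbour: 15508 m = 8.3737 nmi.
Spread: 9.8434 − 8.2600 = 1.58 nmi.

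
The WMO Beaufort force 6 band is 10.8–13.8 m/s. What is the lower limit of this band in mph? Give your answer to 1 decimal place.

24.2 mph

10.8–13.8 m/s × 2.237 = 24.2–30.9 mph.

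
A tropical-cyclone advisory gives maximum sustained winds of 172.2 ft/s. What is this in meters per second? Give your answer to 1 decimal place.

52.5 m/s

1 ft/s = 0.3048 m/s, so 172.2 × 0.3048 = 52.5 m/s.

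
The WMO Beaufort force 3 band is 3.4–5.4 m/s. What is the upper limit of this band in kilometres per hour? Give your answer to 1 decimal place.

19.4 km/h

3.4–5.4 m/s × 3.6 = 12.2–19.4 km/h.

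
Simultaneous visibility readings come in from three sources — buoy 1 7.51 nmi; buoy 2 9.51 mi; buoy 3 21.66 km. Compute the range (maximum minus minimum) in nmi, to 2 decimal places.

buoy 2: 9.51 SM = 8.2640 nmi.
buoy 3: 21.66 km = 11.6955 nmi.
Spread: 11.6955 − 7.5100 = 4.19 nmi.

4.19 nmi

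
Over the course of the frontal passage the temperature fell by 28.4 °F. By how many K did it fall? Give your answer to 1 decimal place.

For a temperature change the 32° offset cancels: ΔK = 28.4 × 0.5556 = 15.8 K.

15.8 K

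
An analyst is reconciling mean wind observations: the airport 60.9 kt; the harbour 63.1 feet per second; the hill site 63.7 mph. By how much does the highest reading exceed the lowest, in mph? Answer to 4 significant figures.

the airport: 60.9 kt = 70.0825 mph.
the harbour: 63.1 ft/s = 43.0227 mph.
Spread: 70.0825 − 43.0227 = 27.06 mph.

27.06 mph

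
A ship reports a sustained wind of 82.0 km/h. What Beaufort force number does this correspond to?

Beaufort force 9

82.0 km/h = 22.8 m/s, which is Beaufort 9 (strong gale, 20.8–24.4 m/s).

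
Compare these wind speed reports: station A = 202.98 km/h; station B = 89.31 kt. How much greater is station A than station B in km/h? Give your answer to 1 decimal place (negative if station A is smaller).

station B: 89.31 kt = 165.402 km/h.
Difference: 202.980 − 165.402 = 37.6 km/h.

37.6 km/h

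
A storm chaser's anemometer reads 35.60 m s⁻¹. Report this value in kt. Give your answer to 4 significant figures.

1 m/s = 1.94384 kt, so 35.60 × 1.94384 = 69.20 kt.

69.20 kt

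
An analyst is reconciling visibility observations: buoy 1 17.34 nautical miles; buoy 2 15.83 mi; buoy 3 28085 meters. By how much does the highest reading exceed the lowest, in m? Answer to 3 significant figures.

buoy 1: 17.34 nmi = 32113.68 m.
buoy 2: 15.83 SM = 25475.92 m.
Spread: 32113.68 − 25475.92 = 6640 m.

6640 m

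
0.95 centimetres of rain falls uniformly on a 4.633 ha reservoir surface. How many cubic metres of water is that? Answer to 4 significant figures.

440.1 cubic metres

Depth: 0.95 cm × 10 = 9.5 mm.
Area: 4.633 ha = 46330 m².
1 mm over 1 m² is 1 L, so volume = 9.5 × 46330 = 440135 L = 440.1 m³.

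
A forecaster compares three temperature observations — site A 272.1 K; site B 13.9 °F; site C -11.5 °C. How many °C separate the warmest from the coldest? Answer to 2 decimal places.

10.45 °C

site A: 272.1 K = -1.050 °C.
site B: 13.9 °F = -10.056 °C.
Spread: (-1.050) − (-11.500) = 10.450 °C.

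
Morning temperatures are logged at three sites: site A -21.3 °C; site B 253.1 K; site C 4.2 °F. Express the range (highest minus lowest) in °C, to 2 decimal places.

site B: 253.1 K = -20.050 °C.
site C: 4.2 °F = -15.444 °C.
Spread: (-15.444) − (-21.300) = 5.856 °C.

5.86 °C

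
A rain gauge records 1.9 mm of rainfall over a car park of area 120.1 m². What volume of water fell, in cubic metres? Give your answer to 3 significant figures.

1 mm over 1 m² is 1 L, so volume = 1.9 × 120.1 = 228.19 L = 0.228 m³.

0.228 cubic metres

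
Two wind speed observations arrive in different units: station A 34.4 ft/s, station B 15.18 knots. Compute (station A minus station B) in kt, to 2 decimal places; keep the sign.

5.20 kt

station A: 34.4 ft/s = 20.3814 kt.
Difference: 20.3814 − 15.1800 = 5.20 kt.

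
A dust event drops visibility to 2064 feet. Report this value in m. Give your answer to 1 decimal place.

629.1 m

1 ft = 0.3048 m, so 2064 × 0.3048 = 629.1 m.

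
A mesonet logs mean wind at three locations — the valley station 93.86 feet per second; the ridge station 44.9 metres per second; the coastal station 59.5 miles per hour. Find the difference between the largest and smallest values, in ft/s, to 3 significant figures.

60.0 ft/s

the ridge station: 44.9 m/s = 147.310 ft/s.
the coastal station: 59.5 mph = 87.267 ft/s.
Spread: 147.310 − 87.267 = 60.0 ft/s.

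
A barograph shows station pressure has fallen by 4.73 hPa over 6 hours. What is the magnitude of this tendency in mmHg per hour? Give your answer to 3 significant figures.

4.73 hPa / 6 h × 0.750062 mmHg/hPa = 0.591 mmHg/h.

0.591 mmHg per hour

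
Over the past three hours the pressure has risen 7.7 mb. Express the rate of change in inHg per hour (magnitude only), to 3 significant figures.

7.7 mb / 3 h × 0.02953 inHg/mb = 0.0758 inHg/h.

0.0758 inHg per hour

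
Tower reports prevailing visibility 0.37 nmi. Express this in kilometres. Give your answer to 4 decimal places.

1 nmi = 1.852 km, so 0.37 × 1.852 = 0.6852 km.

0.6852 km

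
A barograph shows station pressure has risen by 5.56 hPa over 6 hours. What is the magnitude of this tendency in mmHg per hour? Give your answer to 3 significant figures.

5.56 hPa / 6 h × 0.750062 mmHg/hPa = 0.695 mmHg/h.

0.695 mmHg per hour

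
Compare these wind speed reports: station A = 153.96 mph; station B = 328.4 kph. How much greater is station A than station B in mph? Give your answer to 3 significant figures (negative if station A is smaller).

station B: 328.4 km/h = 204.058 mph.
Difference: 153.960 − 204.058 = -50.1 mph.

-50.1 mph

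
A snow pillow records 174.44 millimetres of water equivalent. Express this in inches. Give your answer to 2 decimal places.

1 mm = 0.0393701 in, so 174.44 × 0.0393701 = 6.87 in.

6.87 in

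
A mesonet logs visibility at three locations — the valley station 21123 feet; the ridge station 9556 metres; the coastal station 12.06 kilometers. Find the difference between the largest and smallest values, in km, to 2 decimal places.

the valley station: 21123 ft = 6.4383 km.
the ridge station: 9556 m = 9.5560 km.
Spread: 12.0600 − 6.4383 = 5.62 km.

5.62 km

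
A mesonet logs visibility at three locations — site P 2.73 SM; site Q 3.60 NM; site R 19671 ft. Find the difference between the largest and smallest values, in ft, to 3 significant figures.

7460 ft

site P: 2.73 SM = 14414.40 ft.
site Q: 3.60 nmi = 21874.02 ft.
Spread: 21874.02 − 14414.40 = 7460 ft.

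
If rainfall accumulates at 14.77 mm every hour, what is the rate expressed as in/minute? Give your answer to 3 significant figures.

14.77 mm/hour × 0.0393701 in/mm × 0.0166667 hour/minute = 0.00969 in/minute.

0.00969 in/minute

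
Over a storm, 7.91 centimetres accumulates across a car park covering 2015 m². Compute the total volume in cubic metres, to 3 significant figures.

Depth: 7.91 cm × 10 = 79.1 mm.
1 mm over 1 m² is 1 L, so volume = 79.1 × 2015 = 159386.5 L = 159 m³.

159 cubic metres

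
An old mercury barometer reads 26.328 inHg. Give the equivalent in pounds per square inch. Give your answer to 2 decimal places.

1 inHg = 0.491154 psi, so 26.328 × 0.491154 = 12.93 psi.

12.93 psi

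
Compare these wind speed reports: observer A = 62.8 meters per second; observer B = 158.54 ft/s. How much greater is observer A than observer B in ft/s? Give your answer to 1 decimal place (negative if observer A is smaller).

observer A: 62.8 m/s = 206.037 ft/s.
Difference: 206.037 − 158.540 = 47.5 ft/s.

47.5 ft/s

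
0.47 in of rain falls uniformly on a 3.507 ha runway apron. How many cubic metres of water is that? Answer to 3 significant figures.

Depth: 0.47 in × 25.4 = 11.938 mm.
Area: 3.507 ha = 35070 m².
1 mm over 1 m² is 1 L, so volume = 11.938 × 35070 = 418665.66 L = 419 m³.

419 cubic metres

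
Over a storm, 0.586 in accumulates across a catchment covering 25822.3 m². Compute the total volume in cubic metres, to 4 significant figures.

Depth: 0.586 in × 25.4 = 14.8844 mm.
1 mm over 1 m² is 1 L, so volume = 14.8844 × 25822.3 = 384349.44 L = 384.3 m³.

384.3 cubic metres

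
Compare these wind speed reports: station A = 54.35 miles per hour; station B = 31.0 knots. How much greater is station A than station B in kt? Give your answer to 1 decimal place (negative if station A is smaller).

station A: 54.35 mph = 47.229 kt.
Difference: 47.229 − 31.000 = 16.2 kt.

16.2 kt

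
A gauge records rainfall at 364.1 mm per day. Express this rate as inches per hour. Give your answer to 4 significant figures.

364.1 mm/day × 0.0393701 in/mm × 0.0416667 day/hour = 0.5973 in/hour.

0.5973 in/hour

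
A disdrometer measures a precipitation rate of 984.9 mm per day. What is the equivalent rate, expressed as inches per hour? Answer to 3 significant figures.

984.9 mm/day × 0.0393701 in/mm × 0.0416667 day/hour = 1.62 in/hour.

1.62 in/hour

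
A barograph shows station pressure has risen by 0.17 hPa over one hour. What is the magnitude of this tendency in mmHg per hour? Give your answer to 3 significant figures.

0.17 hPa / 1 h × 0.750062 mmHg/hPa = 0.128 mmHg/h.

0.128 mmHg per hour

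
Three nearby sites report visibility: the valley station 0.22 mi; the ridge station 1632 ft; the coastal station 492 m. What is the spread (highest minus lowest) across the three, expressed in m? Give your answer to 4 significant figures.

the valley station: 0.22 SM = 354.056 m.
the ridge station: 1632 ft = 497.434 m.
Spread: 497.434 − 354.056 = 143.4 m.

143.4 m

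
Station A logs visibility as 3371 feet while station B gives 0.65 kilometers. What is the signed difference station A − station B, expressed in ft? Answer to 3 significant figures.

1240 ft

station B: 0.65 km = 2132.55 ft.
Difference: 3371.00 − 2132.55 = 1240 ft.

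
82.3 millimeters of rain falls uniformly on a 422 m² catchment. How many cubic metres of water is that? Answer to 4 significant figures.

34.73 cubic metres

1 mm over 1 m² is 1 L, so volume = 82.3 × 422 = 34730.6 L = 34.73 m³.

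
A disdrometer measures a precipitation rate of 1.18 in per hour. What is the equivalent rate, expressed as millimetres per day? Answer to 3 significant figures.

1.18 in/hour × 25.4 mm/in × 24 hour/day = 719 mm/day.

719 mm/day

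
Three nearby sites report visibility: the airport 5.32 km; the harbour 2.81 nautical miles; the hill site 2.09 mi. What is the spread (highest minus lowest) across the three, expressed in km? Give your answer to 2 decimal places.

the harbour: 2.81 nmi = 5.2041 km.
the hill site: 2.09 SM = 3.3635 km.
Spread: 5.3200 − 3.3635 = 1.96 km.

1.96 km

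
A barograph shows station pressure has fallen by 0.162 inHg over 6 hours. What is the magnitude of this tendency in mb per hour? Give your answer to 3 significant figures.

0.162 inHg / 6 h × 33.8639 mb/inHg = 0.914 mb/h.

0.914 mb per hour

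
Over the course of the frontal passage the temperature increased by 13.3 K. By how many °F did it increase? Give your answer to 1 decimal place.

For a temperature change the 32° offset cancels: Δ°F = 13.3 × 1.8 = 23.9 °F.

23.9 °F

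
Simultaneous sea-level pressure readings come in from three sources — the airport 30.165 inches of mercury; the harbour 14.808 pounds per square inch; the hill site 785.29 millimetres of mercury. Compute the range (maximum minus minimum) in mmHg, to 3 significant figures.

19.5 mmHg

the airport: 30.165 inHg = 766.191 mmHg.
the harbour: 14.808 psi = 765.795 mmHg.
Spread: 785.290 − 765.795 = 19.5 mmHg.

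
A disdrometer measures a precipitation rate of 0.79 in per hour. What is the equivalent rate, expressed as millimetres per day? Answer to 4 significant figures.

0.79 in/hour × 25.4 mm/in × 24 hour/day = 481.6 mm/day.

481.6 mm/day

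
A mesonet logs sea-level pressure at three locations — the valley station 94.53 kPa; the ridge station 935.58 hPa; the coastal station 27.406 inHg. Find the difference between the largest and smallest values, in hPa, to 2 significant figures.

the valley station: 94.53 kPa = 945.30 hPa.
the coastal station: 27.406 inHg = 928.07 hPa.
Spread: 945.30 − 928.07 = 17 hPa.

17 hPa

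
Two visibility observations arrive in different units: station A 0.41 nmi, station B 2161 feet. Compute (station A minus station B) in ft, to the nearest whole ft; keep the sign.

station A: 0.41 nmi = 2491.21 ft.
Difference: 2491.21 − 2161.00 = 330 ft.

330 ft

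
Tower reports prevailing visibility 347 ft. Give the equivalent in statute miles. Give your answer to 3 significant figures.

1 ft = 0.000189394 SM, so 347 × 0.000189394 = 0.0657 SM.

0.0657 SM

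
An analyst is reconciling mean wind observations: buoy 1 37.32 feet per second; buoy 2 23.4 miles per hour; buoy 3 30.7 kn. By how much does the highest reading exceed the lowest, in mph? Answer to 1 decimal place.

buoy 1: 37.32 ft/s = 25.445 mph.
buoy 3: 30.7 kt = 35.329 mph.
Spread: 35.329 − 23.400 = 11.9 mph.

11.9 mph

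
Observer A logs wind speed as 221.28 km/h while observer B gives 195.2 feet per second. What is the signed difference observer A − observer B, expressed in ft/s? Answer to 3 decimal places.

observer A: 221.28 km/h = 201.66229 ft/s.
Difference: 201.66229 − 195.20000 = 6.462 ft/s.

6.462 ft/s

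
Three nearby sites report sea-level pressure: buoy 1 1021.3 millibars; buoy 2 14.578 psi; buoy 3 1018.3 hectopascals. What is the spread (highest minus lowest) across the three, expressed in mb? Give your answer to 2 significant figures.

buoy 2: 14.578 psi = 1005.12 mb.
buoy 3: 1018.3 hPa = 1018.30 mb.
Spread: 1021.30 − 1005.12 = 16 mb.

16 mb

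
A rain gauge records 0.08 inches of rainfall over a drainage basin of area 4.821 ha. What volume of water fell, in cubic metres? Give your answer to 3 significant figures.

Depth: 0.08 in × 25.4 = 2.032 mm.
Area: 4.821 ha = 48210 m².
1 mm over 1 m² is 1 L, so volume = 2.032 × 48210 = 97962.72 L = 98.0 m³.

98.0 cubic metres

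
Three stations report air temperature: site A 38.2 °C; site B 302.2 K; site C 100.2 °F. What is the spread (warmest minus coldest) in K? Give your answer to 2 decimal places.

site B: 302.2 K = 29.050 °C.
site C: 100.2 °F = 37.889 °C.
Spread: 38.200 − 29.050 = 9.150 °C.

9.15 K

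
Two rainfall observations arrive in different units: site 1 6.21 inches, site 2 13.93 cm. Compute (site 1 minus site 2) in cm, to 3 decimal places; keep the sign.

1.843 cm

site 1: 6.21 in = 15.77340 cm.
Difference: 15.77340 − 13.93000 = 1.843 cm.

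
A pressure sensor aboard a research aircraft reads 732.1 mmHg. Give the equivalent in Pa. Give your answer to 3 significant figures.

97600 Pa

1 mmHg = 133.322 Pa, so 732.1 × 133.322 = 97600 Pa.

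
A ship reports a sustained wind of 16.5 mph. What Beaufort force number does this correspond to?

Beaufort force 4

16.5 mph = 7.4 m/s, which is Beaufort 4 (moderate breeze, 5.5–7.9 m/s).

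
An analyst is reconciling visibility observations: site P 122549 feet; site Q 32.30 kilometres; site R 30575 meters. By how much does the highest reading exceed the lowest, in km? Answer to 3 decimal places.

site P: 122549 ft = 37.35294 km.
site R: 30575 m = 30.57500 km.
Spread: 37.35294 − 30.57500 = 6.778 km.

6.778 km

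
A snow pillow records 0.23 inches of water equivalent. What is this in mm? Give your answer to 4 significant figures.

5.842 mm

1 in = 25.4 mm, so 0.23 × 25.4 = 5.842 mm.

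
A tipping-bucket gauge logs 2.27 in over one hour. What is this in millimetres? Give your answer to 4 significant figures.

57.66 mm

1 in = 25.4 mm, so 2.27 × 25.4 = 57.66 mm.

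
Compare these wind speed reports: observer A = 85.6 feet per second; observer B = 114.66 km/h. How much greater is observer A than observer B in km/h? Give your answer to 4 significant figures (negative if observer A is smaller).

observer A: 85.6 ft/s = 93.9272 km/h.
Difference: 93.9272 − 114.6600 = -20.73 km/h.

-20.73 km/h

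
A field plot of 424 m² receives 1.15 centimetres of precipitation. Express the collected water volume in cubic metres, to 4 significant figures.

4.876 cubic metres

Depth: 1.15 cm × 10 = 11.5 mm.
1 mm over 1 m² is 1 L, so volume = 11.5 × 424 = 4876 L = 4.876 m³.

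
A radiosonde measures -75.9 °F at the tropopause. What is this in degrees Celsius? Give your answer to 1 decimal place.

-59.9 °C

°C = (°F − 32) × 5/9 = (-75.9 − 32) / 1.8 = -59.9 °C.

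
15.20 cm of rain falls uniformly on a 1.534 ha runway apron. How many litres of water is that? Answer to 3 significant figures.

2330000 litres

Depth: 15.20 cm × 10 = 152 mm.
Area: 1.534 ha = 15340 m².
1 mm over 1 m² is 1 L, so volume = 152 × 15340 = 2331680 L ≈ 2330000 L.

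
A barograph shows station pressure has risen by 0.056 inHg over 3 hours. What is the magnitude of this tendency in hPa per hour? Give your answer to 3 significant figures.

0.056 inHg / 3 h × 33.8639 hPa/inHg = 0.632 hPa/h.

0.632 hPa per hour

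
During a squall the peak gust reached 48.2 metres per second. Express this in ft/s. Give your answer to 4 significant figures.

158.1 ft/s

1 m/s = 3.28084 ft/s, so 48.2 × 3.28084 = 158.1 ft/s.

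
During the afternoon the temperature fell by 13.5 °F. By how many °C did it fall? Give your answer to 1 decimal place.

7.5 °C

A change of 1 °C equals a change of 1.8 °F: Δ°C = 13.5 × 0.5556 = 7.5 °C.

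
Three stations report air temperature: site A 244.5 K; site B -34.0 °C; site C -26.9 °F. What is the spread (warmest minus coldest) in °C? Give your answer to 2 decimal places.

5.35 °C

site A: 244.5 K = -28.650 °C.
site C: -26.9 °F = -32.722 °C.
Spread: (-28.650) − (-34.000) = 5.350 °C.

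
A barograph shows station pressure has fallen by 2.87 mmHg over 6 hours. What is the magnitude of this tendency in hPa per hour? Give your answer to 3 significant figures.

2.87 mmHg / 6 h × 1.33322 hPa/mmHg = 0.638 hPa/h.

0.638 hPa per hour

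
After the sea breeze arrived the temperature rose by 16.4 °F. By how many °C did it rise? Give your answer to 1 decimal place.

9.1 °C

A change of 1 °C equals a change of 1.8 °F: Δ°C = 16.4 × 0.5556 = 9.1 °C.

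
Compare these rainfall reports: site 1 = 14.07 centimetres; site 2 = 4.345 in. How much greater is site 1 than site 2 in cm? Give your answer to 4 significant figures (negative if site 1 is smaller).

site 2: 4.345 in = 11.03630 cm.
Difference: 14.07000 − 11.03630 = 3.034 cm.

3.034 cm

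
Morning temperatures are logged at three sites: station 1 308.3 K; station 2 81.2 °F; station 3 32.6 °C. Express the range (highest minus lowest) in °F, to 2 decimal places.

14.07 °F

station 1: 308.3 K = 35.150 °C.
station 2: 81.2 °F = 27.333 °C.
Spread: 35.150 − 27.333 = 7.817 °C = 14.07 °F.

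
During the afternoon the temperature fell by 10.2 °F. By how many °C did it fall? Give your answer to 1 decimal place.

5.7 °C

For a temperature change the 32° offset cancels: Δ°C = 10.2 × 0.5556 = 5.7 °C.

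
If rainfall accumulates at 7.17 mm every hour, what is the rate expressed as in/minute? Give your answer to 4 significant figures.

7.17 mm/hour × 0.0393701 in/mm × 0.0166667 hour/minute = 0.004705 in/minute.

0.004705 in/minute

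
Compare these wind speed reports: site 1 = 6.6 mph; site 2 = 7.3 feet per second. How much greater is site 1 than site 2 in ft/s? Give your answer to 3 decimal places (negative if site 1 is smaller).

2.380 ft/s

site 1: 6.6 mph = 9.68000 ft/s.
Difference: 9.68000 − 7.30000 = 2.380 ft/s.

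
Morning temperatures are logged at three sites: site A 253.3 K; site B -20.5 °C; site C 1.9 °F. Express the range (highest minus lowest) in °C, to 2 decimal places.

3.78 °C

site A: 253.3 K = -19.850 °C.
site C: 1.9 °F = -16.722 °C.
Spread: (-16.722) − (-20.500) = 3.778 °C.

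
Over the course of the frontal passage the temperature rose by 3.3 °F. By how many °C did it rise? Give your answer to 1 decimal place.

1.8 °C

A change of 1 °C equals a change of 1.8 °F: Δ°C = 3.3 × 0.5556 = 1.8 °C.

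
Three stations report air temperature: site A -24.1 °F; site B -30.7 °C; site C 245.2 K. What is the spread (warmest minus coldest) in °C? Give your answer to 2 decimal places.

3.22 °C

site A: -24.1 °F = -31.167 °C.
site C: 245.2 K = -27.950 °C.
Spread: (-27.950) − (-31.167) = 3.217 °C.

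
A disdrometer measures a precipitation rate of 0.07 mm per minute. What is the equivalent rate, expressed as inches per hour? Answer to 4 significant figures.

0.07 mm/minute × 0.0393701 in/mm × 60 minute/hour = 0.1654 in/hour.

0.1654 in/hour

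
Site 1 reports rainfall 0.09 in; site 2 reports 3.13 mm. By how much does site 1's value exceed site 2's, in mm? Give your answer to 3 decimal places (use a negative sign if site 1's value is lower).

-0.844 mm

site 1: 0.09 in = 2.28600 mm.
Difference: 2.28600 − 3.13000 = -0.844 mm.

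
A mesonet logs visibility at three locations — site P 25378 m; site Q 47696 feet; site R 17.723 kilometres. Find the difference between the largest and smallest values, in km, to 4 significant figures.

site P: 25378 m = 25.3780 km.
site Q: 47696 ft = 14.5377 km.
Spread: 25.3780 − 14.5377 = 10.84 km.

10.84 km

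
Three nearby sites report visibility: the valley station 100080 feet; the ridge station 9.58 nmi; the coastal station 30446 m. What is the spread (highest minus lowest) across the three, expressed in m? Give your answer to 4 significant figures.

12760 m

the valley station: 100080 ft = 30504.38 m.
the ridge station: 9.58 nmi = 17742.16 m.
Spread: 30504.38 − 17742.16 = 12760 m.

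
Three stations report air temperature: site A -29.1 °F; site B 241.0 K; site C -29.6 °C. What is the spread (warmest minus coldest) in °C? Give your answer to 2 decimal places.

site A: -29.1 °F = -33.944 °C.
site B: 241.0 K = -32.150 °C.
Spread: (-29.600) − (-33.944) = 4.344 °C.

4.34 °C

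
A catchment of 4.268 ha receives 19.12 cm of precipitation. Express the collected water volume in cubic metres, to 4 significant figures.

8160 cubic metres

Depth: 19.12 cm × 10 = 191.2 mm.
Area: 4.268 ha = 42680 m².
1 mm over 1 m² is 1 L, so volume = 191.2 × 42680 = 8160416 L = 8160 m³.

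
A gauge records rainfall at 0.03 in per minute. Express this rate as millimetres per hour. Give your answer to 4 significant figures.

0.03 in/minute × 25.4 mm/in × 60 minute/hour = 45.72 mm/hour.

45.72 mm/hour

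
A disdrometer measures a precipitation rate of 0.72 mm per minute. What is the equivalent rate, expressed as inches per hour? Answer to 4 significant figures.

1.701 in/hour

0.72 mm/minute × 0.0393701 in/mm × 60 minute/hour = 1.701 in/hour.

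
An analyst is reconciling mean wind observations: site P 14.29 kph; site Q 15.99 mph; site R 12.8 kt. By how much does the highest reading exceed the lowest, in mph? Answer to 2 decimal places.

7.11 mph

site P: 14.29 km/h = 8.8794 mph.
site R: 12.8 kt = 14.7300 mph.
Spread: 15.9900 − 8.8794 = 7.11 mph.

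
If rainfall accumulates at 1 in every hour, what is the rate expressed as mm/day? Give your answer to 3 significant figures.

1 in/hour × 25.4 mm/in × 24 hour/day = 610 mm/day.

610 mm/day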